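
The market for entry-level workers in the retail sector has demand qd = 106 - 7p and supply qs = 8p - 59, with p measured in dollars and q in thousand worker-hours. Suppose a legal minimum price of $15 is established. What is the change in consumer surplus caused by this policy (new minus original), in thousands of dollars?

-60

Setting quantity demanded equal to quantity supplied, 106 - 7p = 8p - 59, gives p* = 11 and q* = 29.
The floor of 15 is above the equilibrium price 11, so it binds.
At p = 15: qd = 106 - 7·15 = 1 and qs = 8·15 - 59 = 61.
Consumer surplus without the control is ½ · (106/7 - 11) · 29 = 841/14.
With the floor, consumers buy 1 units at 15, so CS = ½ · (106/7 - 15) · 1 = 1/14.
Change in consumer surplus = 1/14 - 841/14 = -60.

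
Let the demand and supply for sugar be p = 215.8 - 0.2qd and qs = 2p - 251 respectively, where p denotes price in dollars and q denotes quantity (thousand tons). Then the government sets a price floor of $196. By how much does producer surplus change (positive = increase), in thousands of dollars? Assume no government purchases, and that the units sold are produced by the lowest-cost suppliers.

369

Rearranging demand gives qd = 1079 - 5p. Setting quantity demanded equal to quantity supplied, 1079 - 5p = 2p - 251, gives p* = 190 and q* = 129.
Since 196 > 190, the floor is binding.
At p = 196: qd = 1079 - 5·196 = 99 and qs = 2·196 - 251 = 141.
Producer surplus without the control is ½ · (190 - 125.5) · 129 = 4160.25.
With the floor, 99 units are sold at 196. The supply price at q = 99 is 175, so PS = ½ · [(196 - 125.5) + (196 - 175)] · 99 = 4529.25.
Change in producer surplus = 4529.25 - 4160.25 = 369.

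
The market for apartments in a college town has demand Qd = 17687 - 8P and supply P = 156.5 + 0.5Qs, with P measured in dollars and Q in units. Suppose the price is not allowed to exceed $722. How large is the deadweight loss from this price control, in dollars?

1452605

Rearranging supply gives Qs = 2P - 313. Without the control the market clears where 17687 - 8P = 2P - 313, i.e. P* = 1800 and Q* = 3287.
Since 722 < 1800, the ceiling is binding.
At P = 722: Qd = 17687 - 8·722 = 11911 and Qs = 2·722 - 313 = 1131.
Quantity traded falls to 1131. At Q = 1131 the demand price is (17687 - 1131)/8 = 2069.5 and the supply price is (313 + 1131)/2 = 722.
Deadweight loss = ½ · (2069.5 - 722) · (3287 - 1131) = ½ · 1347.5 · 2156 = 1452605.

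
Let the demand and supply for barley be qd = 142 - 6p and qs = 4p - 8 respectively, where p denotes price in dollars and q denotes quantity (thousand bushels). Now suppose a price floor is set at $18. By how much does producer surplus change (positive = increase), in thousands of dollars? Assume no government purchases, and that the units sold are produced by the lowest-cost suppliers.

61.5

Without the control the market clears where 142 - 6p = 4p - 8, i.e. p* = 15 and q* = 52.
Because the floor (18) lies above the market-clearing price, it is binding.
At p = 18: qd = 142 - 6·18 = 34 and qs = 4·18 - 8 = 64.
Producer surplus without the control is ½ · (15 - 2) · 52 = 338.
With the floor, 34 units are sold at 18. The supply price at q = 34 is 10.5, so PS = ½ · [(18 - 2) + (18 - 10.5)] · 34 = 399.5.
Change in producer surplus = 399.5 - 338 = 61.5.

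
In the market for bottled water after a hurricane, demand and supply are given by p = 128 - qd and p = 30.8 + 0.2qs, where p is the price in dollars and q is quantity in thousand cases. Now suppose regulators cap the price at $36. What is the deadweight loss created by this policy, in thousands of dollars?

Rearranging demand gives qd = 128 - p; rearranging supply gives qs = 5p - 154. In a free market, 128 - p = 5p - 154 gives the equilibrium p* = 47, q* = 81.
Because the ceiling (36) lies below the market-clearing price, it is binding.
At p = 36: qd = 128 - 36 = 92 and qs = 5·36 - 154 = 26.
Quantity traded falls to 26. At q = 26 the demand price is 128 - 26 = 102 and the supply price is (154 + 26)/5 = 36.
Deadweight loss = ½ · (102 - 36) · (81 - 26) = ½ · 66 · 55 = 1815.

1815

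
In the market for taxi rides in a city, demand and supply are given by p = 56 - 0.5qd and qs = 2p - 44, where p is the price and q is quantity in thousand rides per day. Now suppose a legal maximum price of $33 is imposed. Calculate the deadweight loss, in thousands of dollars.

Rearranging demand gives qd = 112 - 2p. In a free market, 112 - 2p = 2p - 44 gives the equilibrium p* = 39, q* = 34.
Since 33 < 39, the ceiling is binding.
At p = 33: qd = 112 - 2·33 = 46 and qs = 2·33 - 44 = 22.
Quantity traded falls to 22. At q = 22 the demand price is (112 - 22)/2 = 45 and the supply price is (44 + 22)/2 = 33.
Deadweight loss = ½ · (45 - 33) · (34 - 22) = ½ · 12 · 12 = 72.

72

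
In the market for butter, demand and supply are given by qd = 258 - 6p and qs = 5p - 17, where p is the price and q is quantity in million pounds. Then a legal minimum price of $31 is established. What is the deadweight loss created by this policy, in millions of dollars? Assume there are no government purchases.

In a free market, 258 - 6p = 5p - 17 gives the equilibrium p* = 25, q* = 108.
Since 31 > 25, the floor is binding.
At p = 31: qd = 258 - 6·31 = 72 and qs = 5·31 - 17 = 138.
Quantity traded falls to 72. At q = 72 the demand price is (258 - 72)/6 = 31 and the supply price is (17 + 72)/5 = 17.8.
Deadweight loss = ½ · (31 - 17.8) · (108 - 72) = ½ · 13.2 · 36 = 237.6.

237.6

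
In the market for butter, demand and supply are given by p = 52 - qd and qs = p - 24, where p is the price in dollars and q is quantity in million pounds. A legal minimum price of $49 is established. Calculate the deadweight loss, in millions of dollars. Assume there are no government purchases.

121

Rearranging demand gives qd = 52 - p. Equilibrium: 52 - p = p - 24, so 76 = 2p and p* = 38, q* = 14.
Because the floor (49) lies above the market-clearing price, it is binding.
At p = 49: qd = 52 - 49 = 3 and qs = 49 - 24 = 25.
Quantity traded falls to 3. At q = 3 the demand price is 52 - 3 = 49 and the supply price is 24 + 3 = 27.
Deadweight loss = ½ · (49 - 27) · (14 - 3) = ½ · 22 · 11 = 121.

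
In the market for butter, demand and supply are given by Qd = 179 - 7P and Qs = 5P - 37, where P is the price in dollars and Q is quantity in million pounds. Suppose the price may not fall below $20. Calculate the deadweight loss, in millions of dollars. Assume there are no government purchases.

Setting quantity demanded equal to quantity supplied, 179 - 7P = 5P - 37, gives P* = 18 and Q* = 53.
Because the floor (20) lies above the market-clearing price, it is binding.
At P = 20: Qd = 179 - 7·20 = 39 and Qs = 5·20 - 37 = 63.
Quantity traded falls to 39. At Q = 39 the demand price is (179 - 39)/7 = 20 and the supply price is (37 + 39)/5 = 15.2.
Deadweight loss = ½ · (20 - 15.2) · (53 - 39) = ½ · 4.8 · 14 = 33.6.

33.6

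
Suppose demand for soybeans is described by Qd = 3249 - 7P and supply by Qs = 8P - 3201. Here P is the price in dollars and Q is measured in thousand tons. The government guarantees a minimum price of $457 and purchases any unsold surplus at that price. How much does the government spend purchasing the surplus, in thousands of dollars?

Without the control the market clears where 3249 - 7P = 8P - 3201, i.e. P* = 430 and Q* = 239.
Because the floor (457) lies above the market-clearing price, it is binding.
At P = 457: Qd = 3249 - 7·457 = 50 and Qs = 8·457 - 3201 = 455.
Surplus = Qs - Qd = 405.
Government expenditure = surplus × support price = 405 × 457 = 185085.

185085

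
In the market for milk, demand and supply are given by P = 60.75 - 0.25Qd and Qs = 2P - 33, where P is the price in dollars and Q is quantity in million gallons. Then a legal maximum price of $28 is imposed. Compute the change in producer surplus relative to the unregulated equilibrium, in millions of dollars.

Rearranging demand gives Qd = 243 - 4P. Setting quantity demanded equal to quantity supplied, 243 - 4P = 2P - 33, gives P* = 46 and Q* = 59.
The ceiling of 28 is below the equilibrium price 46, so it binds.
At P = 28: Qd = 243 - 4·28 = 131 and Qs = 2·28 - 33 = 23.
Producer surplus without the control is ½ · (46 - 16.5) · 59 = 870.25.
With the ceiling, producers sell 23 units at 28, so PS = ½ · (28 - 16.5) · 23 = 132.25.
Change in producer surplus = 132.25 - 870.25 = -738.

-738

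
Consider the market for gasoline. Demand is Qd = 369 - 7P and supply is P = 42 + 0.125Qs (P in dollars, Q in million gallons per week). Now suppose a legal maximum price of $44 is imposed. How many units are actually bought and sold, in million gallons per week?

Rearranging supply gives Qs = 8P - 336. Setting quantity demanded equal to quantity supplied, 369 - 7P = 8P - 336, gives P* = 47 and Q* = 40.
Because the ceiling (44) lies below the market-clearing price, it is binding.
At P = 44: Qd = 369 - 7·44 = 61 and Qs = 8·44 - 336 = 16.
The quantity actually transacted is the short side, supply: 16.

16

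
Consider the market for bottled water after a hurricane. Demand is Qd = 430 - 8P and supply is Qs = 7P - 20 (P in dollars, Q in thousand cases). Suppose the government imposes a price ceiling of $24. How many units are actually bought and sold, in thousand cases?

Equilibrium: 430 - 8P = 7P - 20, so 450 = 15P and P* = 30, Q* = 190.
Because the ceiling (24) lies below the market-clearing price, it is binding.
At P = 24: Qd = 430 - 8·24 = 238 and Qs = 7·24 - 20 = 148.
The quantity actually transacted is the short side, supply: 148.

148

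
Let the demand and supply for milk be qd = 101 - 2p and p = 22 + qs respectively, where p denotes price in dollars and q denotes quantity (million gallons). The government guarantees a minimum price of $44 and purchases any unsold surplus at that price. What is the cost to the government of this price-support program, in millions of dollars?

396

Rearranging supply gives qs = p - 22. In a free market, 101 - 2p = p - 22 gives the equilibrium p* = 41, q* = 19.
Since 44 > 41, the floor is binding.
At p = 44: qd = 101 - 2·44 = 13 and qs = 44 - 22 = 22.
Surplus = qs - qd = 9.
Government expenditure = surplus × support price = 9 × 44 = 396.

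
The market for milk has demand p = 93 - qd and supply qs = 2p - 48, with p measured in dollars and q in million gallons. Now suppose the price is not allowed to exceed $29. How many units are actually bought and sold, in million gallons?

Rearranging demand gives qd = 93 - p. In a free market, 93 - p = 2p - 48 gives the equilibrium p* = 47, q* = 46.
The ceiling of 29 is below the equilibrium price 47, so it binds.
At p = 29: qd = 93 - 29 = 64 and qs = 2·29 - 48 = 10.
The quantity actually transacted is the short side, supply: 10.

10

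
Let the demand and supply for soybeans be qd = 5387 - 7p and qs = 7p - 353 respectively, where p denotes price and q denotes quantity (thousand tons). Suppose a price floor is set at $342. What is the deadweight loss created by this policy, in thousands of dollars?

Without the control the market clears where 5387 - 7p = 7p - 353, i.e. p* = 410 and q* = 2517.
The floor of 342 is below the equilibrium price 410, so it is not binding; the market clears at p* = 410, q* = 2517.
Since the control does not bind, no trades are prevented and deadweight loss is zero.

0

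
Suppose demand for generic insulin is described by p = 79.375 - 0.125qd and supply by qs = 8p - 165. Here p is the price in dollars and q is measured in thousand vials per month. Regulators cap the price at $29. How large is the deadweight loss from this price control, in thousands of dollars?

Rearranging demand gives qd = 635 - 8p. In a free market, 635 - 8p = 8p - 165 gives the equilibrium p* = 50, q* = 235.
Since 29 < 50, the ceiling is binding.
At p = 29: qd = 635 - 8·29 = 403 and qs = 8·29 - 165 = 67.
Quantity traded falls to 67. At q = 67 the demand price is (635 - 67)/8 = 71 and the supply price is (165 + 67)/8 = 29.
Deadweight loss = ½ · (71 - 29) · (235 - 67) = ½ · 42 · 168 = 3528.

3528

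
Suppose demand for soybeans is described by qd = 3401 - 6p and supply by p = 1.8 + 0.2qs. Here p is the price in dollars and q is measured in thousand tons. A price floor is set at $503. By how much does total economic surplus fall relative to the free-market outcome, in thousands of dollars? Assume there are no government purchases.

Rearranging supply gives qs = 5p - 9. In a free market, 3401 - 6p = 5p - 9 gives the equilibrium p* = 310, q* = 1541.
The floor of 503 is above the equilibrium price 310, so it binds.
At p = 503: qd = 3401 - 6·503 = 383 and qs = 5·503 - 9 = 2506.
Quantity traded falls to 383. At q = 383 the demand price is (3401 - 383)/6 = 503 and the supply price is (9 + 383)/5 = 78.4.
Deadweight loss = ½ · (503 - 78.4) · (1541 - 383) = ½ · 424.6 · 1158 = 245843.4.

245843.4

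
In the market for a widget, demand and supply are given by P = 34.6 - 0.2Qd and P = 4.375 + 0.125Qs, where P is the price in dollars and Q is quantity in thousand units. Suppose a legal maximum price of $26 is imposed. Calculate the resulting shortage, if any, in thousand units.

Rearranging demand gives Qd = 173 - 5P; rearranging supply gives Qs = 8P - 35. Equilibrium: 173 - 5P = 8P - 35, so 208 = 13P and P* = 16, Q* = 93.
The ceiling of 26 is above the equilibrium price 16, so it is not binding; the market clears at P* = 16, Q* = 93.
Since the control does not bind, there is no shortage.

0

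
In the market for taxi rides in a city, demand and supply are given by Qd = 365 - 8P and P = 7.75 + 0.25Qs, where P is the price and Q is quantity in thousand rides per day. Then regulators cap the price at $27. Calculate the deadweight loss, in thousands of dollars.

108

Rearranging supply gives Qs = 4P - 31. Equilibrium: 365 - 8P = 4P - 31, so 396 = 12P and P* = 33, Q* = 101.
Since 27 < 33, the ceiling is binding.
At P = 27: Qd = 365 - 8·27 = 149 and Qs = 4·27 - 31 = 77.
Quantity traded falls to 77. At Q = 77 the demand price is (365 - 77)/8 = 36 and the supply price is (31 + 77)/4 = 27.
Deadweight loss = ½ · (36 - 27) · (101 - 77) = ½ · 9 · 24 = 108.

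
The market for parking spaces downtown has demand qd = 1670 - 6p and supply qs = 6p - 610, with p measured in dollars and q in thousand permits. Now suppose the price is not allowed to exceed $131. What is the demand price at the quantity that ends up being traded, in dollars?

Without the control the market clears where 1670 - 6p = 6p - 610, i.e. p* = 190 and q* = 530.
Since 131 < 190, the ceiling is binding.
At p = 131: qd = 1670 - 6·131 = 884 and qs = 6·131 - 610 = 176.
Only 176 units reach the market. On the demand curve, the marginal buyer's willingness to pay at q = 176 is (1670 - 176)/6 = 249.

249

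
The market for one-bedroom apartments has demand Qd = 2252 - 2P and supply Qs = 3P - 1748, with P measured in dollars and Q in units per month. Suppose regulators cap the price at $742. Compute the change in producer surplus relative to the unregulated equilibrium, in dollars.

In a free market, 2252 - 2P = 3P - 1748 gives the equilibrium P* = 800, Q* = 652.
The ceiling of 742 is below the equilibrium price 800, so it binds.
At P = 742: Qd = 2252 - 2·742 = 768 and Qs = 3·742 - 1748 = 478.
Producer surplus without the control is ½ · (800 - 1748/3) · 652 = 212552/3.
With the ceiling, producers sell 478 units at 742, so PS = ½ · (742 - 1748/3) · 478 = 114242/3.
Change in producer surplus = 114242/3 - 212552/3 = -32770.

-32770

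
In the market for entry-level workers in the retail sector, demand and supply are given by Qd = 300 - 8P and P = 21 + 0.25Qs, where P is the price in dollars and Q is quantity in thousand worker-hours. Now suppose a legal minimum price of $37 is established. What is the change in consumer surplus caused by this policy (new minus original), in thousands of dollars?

-120

Rearranging supply gives Qs = 4P - 84. In a free market, 300 - 8P = 4P - 84 gives the equilibrium P* = 32, Q* = 44.
Because the floor (37) lies above the market-clearing price, it is binding.
At P = 37: Qd = 300 - 8·37 = 4 and Qs = 4·37 - 84 = 64.
Consumer surplus without the control is ½ · (37.5 - 32) · 44 = 121.
With the floor, consumers buy 4 units at 37, so CS = ½ · (37.5 - 37) · 4 = 1.
Change in consumer surplus = 1 - 121 = -120.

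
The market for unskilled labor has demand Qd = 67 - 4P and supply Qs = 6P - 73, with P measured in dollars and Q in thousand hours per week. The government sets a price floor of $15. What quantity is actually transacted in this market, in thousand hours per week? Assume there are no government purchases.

Without the control the market clears where 67 - 4P = 6P - 73, i.e. P* = 14 and Q* = 11.
The floor of 15 is above the equilibrium price 14, so it binds.
At P = 15: Qd = 67 - 4·15 = 7 and Qs = 6·15 - 73 = 17.
The quantity actually transacted is the short side, demand: 7.

7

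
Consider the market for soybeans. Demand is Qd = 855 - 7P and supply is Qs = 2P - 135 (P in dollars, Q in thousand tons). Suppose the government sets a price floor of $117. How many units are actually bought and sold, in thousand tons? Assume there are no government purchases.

Without the control the market clears where 855 - 7P = 2P - 135, i.e. P* = 110 and Q* = 85.
The floor of 117 is above the equilibrium price 110, so it binds.
At P = 117: Qd = 855 - 7·117 = 36 and Qs = 2·117 - 135 = 99.
The quantity actually transacted is the short side, demand: 36.

36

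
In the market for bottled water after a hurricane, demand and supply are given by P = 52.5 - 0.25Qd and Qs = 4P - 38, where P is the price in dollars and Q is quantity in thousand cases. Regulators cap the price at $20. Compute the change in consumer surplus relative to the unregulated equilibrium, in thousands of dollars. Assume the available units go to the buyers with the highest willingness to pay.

220

Rearranging demand gives Qd = 210 - 4P. Equilibrium: 210 - 4P = 4P - 38, so 248 = 8P and P* = 31, Q* = 86.
Because the ceiling (20) lies below the market-clearing price, it is binding.
At P = 20: Qd = 210 - 4·20 = 130 and Qs = 4·20 - 38 = 42.
Consumer surplus without the control is ½ · (52.5 - 31) · 86 = 924.5.
With the ceiling, 42 units are sold at 20 (assume they go to the highest-value buyers). The demand price at Q = 42 is 42, so CS = ½ · [(52.5 - 20) + (42 - 20)] · 42 = 1144.5.
Change in consumer surplus = 1144.5 - 924.5 = 220.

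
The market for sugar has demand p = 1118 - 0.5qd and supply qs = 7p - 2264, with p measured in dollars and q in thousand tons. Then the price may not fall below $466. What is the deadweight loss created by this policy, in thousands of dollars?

Rearranging demand gives qd = 2236 - 2p. Without the control the market clears where 2236 - 2p = 7p - 2264, i.e. p* = 500 and q* = 1236.
The floor of 466 is below the equilibrium price 500, so it is not binding; the market clears at p* = 500, q* = 1236.
Since the control does not bind, no trades are prevented and deadweight loss is zero.

0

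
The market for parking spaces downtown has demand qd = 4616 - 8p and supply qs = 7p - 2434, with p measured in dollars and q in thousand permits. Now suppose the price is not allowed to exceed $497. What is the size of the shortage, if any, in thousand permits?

0

In a free market, 4616 - 8p = 7p - 2434 gives the equilibrium p* = 470, q* = 856.
The ceiling of 497 is above the equilibrium price 470, so it is not binding; the market clears at p* = 470, q* = 856.
Since the control does not bind, there is no shortage.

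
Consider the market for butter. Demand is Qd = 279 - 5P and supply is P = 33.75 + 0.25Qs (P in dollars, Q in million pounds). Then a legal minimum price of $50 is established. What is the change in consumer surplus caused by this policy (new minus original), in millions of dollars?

Rearranging supply gives Qs = 4P - 135. Setting quantity demanded equal to quantity supplied, 279 - 5P = 4P - 135, gives P* = 46 and Q* = 49.
Because the floor (50) lies above the market-clearing price, it is binding.
At P = 50: Qd = 279 - 5·50 = 29 and Qs = 4·50 - 135 = 65.
Consumer surplus without the control is ½ · (55.8 - 46) · 49 = 240.1.
With the floor, consumers buy 29 units at 50, so CS = ½ · (55.8 - 50) · 29 = 84.1.
Change in consumer surplus = 84.1 - 240.1 = -156.

-156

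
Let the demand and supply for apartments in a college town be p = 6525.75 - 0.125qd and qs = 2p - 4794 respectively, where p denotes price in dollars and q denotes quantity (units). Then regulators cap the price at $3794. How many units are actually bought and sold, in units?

2794

Rearranging demand gives qd = 52206 - 8p. Setting quantity demanded equal to quantity supplied, 52206 - 8p = 2p - 4794, gives p* = 5700 and q* = 6606.
The ceiling of 3794 is below the equilibrium price 5700, so it binds.
At p = 3794: qd = 52206 - 8·3794 = 21854 and qs = 2·3794 - 4794 = 2794.
The quantity actually transacted is the short side, supply: 2794.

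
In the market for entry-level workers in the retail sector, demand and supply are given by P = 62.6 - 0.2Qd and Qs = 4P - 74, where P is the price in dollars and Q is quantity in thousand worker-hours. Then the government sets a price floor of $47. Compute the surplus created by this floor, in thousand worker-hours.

36

Rearranging demand gives Qd = 313 - 5P. Without the control the market clears where 313 - 5P = 4P - 74, i.e. P* = 43 and Q* = 98.
Because the floor (47) lies above the market-clearing price, it is binding.
At P = 47: Qd = 313 - 5·47 = 78 and Qs = 4·47 - 74 = 114.
Surplus = Qs - Qd = 114 - 78 = 36.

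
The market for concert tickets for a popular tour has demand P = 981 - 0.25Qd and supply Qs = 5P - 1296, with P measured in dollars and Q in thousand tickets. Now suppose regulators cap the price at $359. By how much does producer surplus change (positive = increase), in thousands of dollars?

-232381.5

Rearranging demand gives Qd = 3924 - 4P. Without the control the market clears where 3924 - 4P = 5P - 1296, i.e. P* = 580 and Q* = 1604.
Because the ceiling (359) lies below the market-clearing price, it is binding.
At P = 359: Qd = 3924 - 4·359 = 2488 and Qs = 5·359 - 1296 = 499.
Producer surplus without the control is ½ · (580 - 259.2) · 1604 = 257281.6.
With the ceiling, producers sell 499 units at 359, so PS = ½ · (359 - 259.2) · 499 = 24900.1.
Change in producer surplus = 24900.1 - 257281.6 = -232381.5.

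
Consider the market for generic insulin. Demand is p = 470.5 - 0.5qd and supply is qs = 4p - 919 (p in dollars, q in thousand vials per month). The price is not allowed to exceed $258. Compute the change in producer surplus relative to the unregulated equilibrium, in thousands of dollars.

-11284

Rearranging demand gives qd = 941 - 2p. Equilibrium: 941 - 2p = 4p - 919, so 1860 = 6p and p* = 310, q* = 321.
Because the ceiling (258) lies below the market-clearing price, it is binding.
At p = 258: qd = 941 - 2·258 = 425 and qs = 4·258 - 919 = 113.
Producer surplus without the control is ½ · (310 - 229.75) · 321 = 12880.125.
With the ceiling, producers sell 113 units at 258, so PS = ½ · (258 - 229.75) · 113 = 1596.125.
Change in producer surplus = 1596.125 - 12880.125 = -11284.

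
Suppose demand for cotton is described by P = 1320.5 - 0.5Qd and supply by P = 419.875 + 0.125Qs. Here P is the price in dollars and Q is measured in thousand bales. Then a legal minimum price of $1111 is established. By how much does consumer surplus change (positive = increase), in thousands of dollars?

-475230

Rearranging demand gives Qd = 2641 - 2P; rearranging supply gives Qs = 8P - 3359. Equilibrium: 2641 - 2P = 8P - 3359, so 6000 = 10P and P* = 600, Q* = 1441.
Since 1111 > 600, the floor is binding.
At P = 1111: Qd = 2641 - 2·1111 = 419 and Qs = 8·1111 - 3359 = 5529.
Consumer surplus without the control is ½ · (1320.5 - 600) · 1441 = 519120.25.
With the floor, consumers buy 419 units at 1111, so CS = ½ · (1320.5 - 1111) · 419 = 43890.25.
Change in consumer surplus = 43890.25 - 519120.25 = -475230.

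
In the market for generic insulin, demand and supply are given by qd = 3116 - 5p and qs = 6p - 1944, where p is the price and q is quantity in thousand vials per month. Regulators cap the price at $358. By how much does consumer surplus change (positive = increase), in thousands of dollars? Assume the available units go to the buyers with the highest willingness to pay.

-16646.4

In a free market, 3116 - 5p = 6p - 1944 gives the equilibrium p* = 460, q* = 816.
Since 358 < 460, the ceiling is binding.
At p = 358: qd = 3116 - 5·358 = 1326 and qs = 6·358 - 1944 = 204.
Consumer surplus without the control is ½ · (623.2 - 460) · 816 = 66585.6.
With the ceiling, 204 units are sold at 358 (assume they go to the highest-value buyers). The demand price at q = 204 is 582.4, so CS = ½ · [(623.2 - 358) + (582.4 - 358)] · 204 = 49939.2.
Change in consumer surplus = 49939.2 - 66585.6 = -16646.4.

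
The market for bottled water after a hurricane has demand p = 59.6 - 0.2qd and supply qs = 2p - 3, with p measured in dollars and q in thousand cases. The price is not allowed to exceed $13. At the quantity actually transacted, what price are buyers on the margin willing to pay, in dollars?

55

Rearranging demand gives qd = 298 - 5p. Equilibrium: 298 - 5p = 2p - 3, so 301 = 7p and p* = 43, q* = 83.
The ceiling of 13 is below the equilibrium price 43, so it binds.
At p = 13: qd = 298 - 5·13 = 233 and qs = 2·13 - 3 = 23.
Only 23 units reach the market. On the demand curve, the marginal buyer's willingness to pay at q = 23 is (298 - 23)/5 = 55.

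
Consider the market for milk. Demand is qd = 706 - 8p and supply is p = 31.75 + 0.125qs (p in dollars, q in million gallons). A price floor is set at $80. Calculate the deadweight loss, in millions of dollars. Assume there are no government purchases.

Rearranging supply gives qs = 8p - 254. Setting quantity demanded equal to quantity supplied, 706 - 8p = 8p - 254, gives p* = 60 and q* = 226.
The floor of 80 is above the equilibrium price 60, so it binds.
At p = 80: qd = 706 - 8·80 = 66 and qs = 8·80 - 254 = 386.
Quantity traded falls to 66. At q = 66 the demand price is (706 - 66)/8 = 80 and the supply price is (254 + 66)/8 = 40.
Deadweight loss = ½ · (80 - 40) · (226 - 66) = ½ · 40 · 160 = 3200.

3200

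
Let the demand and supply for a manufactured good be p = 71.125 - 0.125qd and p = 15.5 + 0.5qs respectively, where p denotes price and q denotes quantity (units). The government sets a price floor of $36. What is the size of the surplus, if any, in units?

0

Rearranging demand gives qd = 569 - 8p; rearranging supply gives qs = 2p - 31. In a free market, 569 - 8p = 2p - 31 gives the equilibrium p* = 60, q* = 89.
Since 36 is below p* = 60, the floor does not bind and the free-market outcome prevails.
Since the control does not bind, there is no surplus.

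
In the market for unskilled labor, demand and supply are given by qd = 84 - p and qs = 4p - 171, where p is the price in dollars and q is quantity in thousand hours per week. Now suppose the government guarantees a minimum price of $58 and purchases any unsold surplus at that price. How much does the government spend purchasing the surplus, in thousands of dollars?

2030

Equilibrium: 84 - p = 4p - 171, so 255 = 5p and p* = 51, q* = 33.
Since 58 > 51, the floor is binding.
At p = 58: qd = 84 - 58 = 26 and qs = 4·58 - 171 = 61.
Surplus = qs - qd = 35.
Government expenditure = surplus × support price = 35 × 58 = 2030.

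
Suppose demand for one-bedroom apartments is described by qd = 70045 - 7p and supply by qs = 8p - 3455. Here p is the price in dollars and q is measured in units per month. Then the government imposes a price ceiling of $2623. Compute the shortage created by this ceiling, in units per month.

34155

Equilibrium: 70045 - 7p = 8p - 3455, so 73500 = 15p and p* = 4900, q* = 35745.
Because the ceiling (2623) lies below the market-clearing price, it is binding.
At p = 2623: qd = 70045 - 7·2623 = 51684 and qs = 8·2623 - 3455 = 17529.
Shortage = qd - qs = 51684 - 17529 = 34155.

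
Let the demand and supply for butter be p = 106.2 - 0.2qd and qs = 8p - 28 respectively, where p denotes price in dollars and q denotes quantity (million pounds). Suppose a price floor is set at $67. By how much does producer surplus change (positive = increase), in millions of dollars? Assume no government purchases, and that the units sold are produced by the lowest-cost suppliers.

Rearranging demand gives qd = 531 - 5p. In a free market, 531 - 5p = 8p - 28 gives the equilibrium p* = 43, q* = 316.
Since 67 > 43, the floor is binding.
At p = 67: qd = 531 - 5·67 = 196 and qs = 8·67 - 28 = 508.
Producer surplus without the control is ½ · (43 - 3.5) · 316 = 6241.
With the floor, 196 units are sold at 67. The supply price at q = 196 is 28, so PS = ½ · [(67 - 3.5) + (67 - 28)] · 196 = 10045.
Change in producer surplus = 10045 - 6241 = 3804.

3804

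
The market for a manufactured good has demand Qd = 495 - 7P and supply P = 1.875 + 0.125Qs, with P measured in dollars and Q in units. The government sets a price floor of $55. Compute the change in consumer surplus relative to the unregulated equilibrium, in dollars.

-3853.5

Rearranging supply gives Qs = 8P - 15. Setting quantity demanded equal to quantity supplied, 495 - 7P = 8P - 15, gives P* = 34 and Q* = 257.
The floor of 55 is above the equilibrium price 34, so it binds.
At P = 55: Qd = 495 - 7·55 = 110 and Qs = 8·55 - 15 = 425.
Consumer surplus without the control is ½ · (495/7 - 34) · 257 = 66049/14.
With the floor, consumers buy 110 units at 55, so CS = ½ · (495/7 - 55) · 110 = 6050/7.
Change in consumer surplus = 6050/7 - 66049/14 = -3853.5.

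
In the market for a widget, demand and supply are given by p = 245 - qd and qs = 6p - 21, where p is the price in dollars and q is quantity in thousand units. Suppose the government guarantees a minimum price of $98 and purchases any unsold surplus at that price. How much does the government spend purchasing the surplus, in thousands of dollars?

41160

Rearranging demand gives qd = 245 - p. Setting quantity demanded equal to quantity supplied, 245 - p = 6p - 21, gives p* = 38 and q* = 207.
The floor of 98 is above the equilibrium price 38, so it binds.
At p = 98: qd = 245 - 98 = 147 and qs = 6·98 - 21 = 567.
Surplus = qs - qd = 420.
Government expenditure = surplus × support price = 420 × 98 = 41160.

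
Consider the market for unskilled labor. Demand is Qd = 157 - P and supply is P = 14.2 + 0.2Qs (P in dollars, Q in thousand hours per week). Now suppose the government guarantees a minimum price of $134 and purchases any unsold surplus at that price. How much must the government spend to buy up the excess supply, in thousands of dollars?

77184

Rearranging supply gives Qs = 5P - 71. Without the control the market clears where 157 - P = 5P - 71, i.e. P* = 38 and Q* = 119.
The floor of 134 is above the equilibrium price 38, so it binds.
At P = 134: Qd = 157 - 134 = 23 and Qs = 5·134 - 71 = 599.
Surplus = Qs - Qd = 576.
Government expenditure = surplus × support price = 576 × 134 = 77184.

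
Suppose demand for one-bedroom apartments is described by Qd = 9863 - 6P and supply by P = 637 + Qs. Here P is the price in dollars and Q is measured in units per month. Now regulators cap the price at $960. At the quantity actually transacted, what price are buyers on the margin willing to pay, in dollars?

1590

Rearranging supply gives Qs = P - 637. In a free market, 9863 - 6P = P - 637 gives the equilibrium P* = 1500, Q* = 863.
Because the ceiling (960) lies below the market-clearing price, it is binding.
At P = 960: Qd = 9863 - 6·960 = 4103 and Qs = 960 - 637 = 323.
Only 323 units reach the market. On the demand curve, the marginal buyer's willingness to pay at Q = 323 is (9863 - 323)/6 = 1590.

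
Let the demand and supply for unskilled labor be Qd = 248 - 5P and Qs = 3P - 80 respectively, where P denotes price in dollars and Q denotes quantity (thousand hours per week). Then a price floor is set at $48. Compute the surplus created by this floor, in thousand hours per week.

Setting quantity demanded equal to quantity supplied, 248 - 5P = 3P - 80, gives P* = 41 and Q* = 43.
Since 48 > 41, the floor is binding.
At P = 48: Qd = 248 - 5·48 = 8 and Qs = 3·48 - 80 = 64.
Surplus = Qs - Qd = 64 - 8 = 56.

56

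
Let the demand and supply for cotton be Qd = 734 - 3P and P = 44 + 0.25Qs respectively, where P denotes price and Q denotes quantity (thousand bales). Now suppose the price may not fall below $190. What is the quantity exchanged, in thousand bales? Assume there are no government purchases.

Rearranging supply gives Qs = 4P - 176. Without the control the market clears where 734 - 3P = 4P - 176, i.e. P* = 130 and Q* = 344.
Since 190 > 130, the floor is binding.
At P = 190: Qd = 734 - 3·190 = 164 and Qs = 4·190 - 176 = 584.
The quantity actually transacted is the short side, demand: 164.

164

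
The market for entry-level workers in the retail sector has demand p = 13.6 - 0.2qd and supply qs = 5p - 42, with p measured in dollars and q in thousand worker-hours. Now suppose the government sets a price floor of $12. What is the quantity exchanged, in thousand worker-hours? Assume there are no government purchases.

8

Rearranging demand gives qd = 68 - 5p. Without the control the market clears where 68 - 5p = 5p - 42, i.e. p* = 11 and q* = 13.
Since 12 > 11, the floor is binding.
At p = 12: qd = 68 - 5·12 = 8 and qs = 5·12 - 42 = 18.
The quantity actually transacted is the short side, demand: 8.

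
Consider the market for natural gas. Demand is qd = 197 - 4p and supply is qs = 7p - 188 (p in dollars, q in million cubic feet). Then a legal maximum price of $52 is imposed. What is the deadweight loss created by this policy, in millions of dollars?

In a free market, 197 - 4p = 7p - 188 gives the equilibrium p* = 35, q* = 57.
Since 52 is above p* = 35, the ceiling does not bind and the free-market outcome prevails.
Since the control does not bind, no trades are prevented and deadweight loss is zero.

0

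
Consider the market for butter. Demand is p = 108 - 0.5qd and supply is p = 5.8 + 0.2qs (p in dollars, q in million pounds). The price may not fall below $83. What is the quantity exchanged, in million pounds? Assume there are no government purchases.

50

Rearranging demand gives qd = 216 - 2p; rearranging supply gives qs = 5p - 29. In a free market, 216 - 2p = 5p - 29 gives the equilibrium p* = 35, q* = 146.
Because the floor (83) lies above the market-clearing price, it is binding.
At p = 83: qd = 216 - 2·83 = 50 and qs = 5·83 - 29 = 386.
The quantity actually transacted is the short side, demand: 50.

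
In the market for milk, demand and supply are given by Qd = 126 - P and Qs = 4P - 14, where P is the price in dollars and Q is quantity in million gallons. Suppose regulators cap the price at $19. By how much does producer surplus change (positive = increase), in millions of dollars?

Equilibrium: 126 - P = 4P - 14, so 140 = 5P and P* = 28, Q* = 98.
Since 19 < 28, the ceiling is binding.
At P = 19: Qd = 126 - 19 = 107 and Qs = 4·19 - 14 = 62.
Producer surplus without the control is ½ · (28 - 3.5) · 98 = 1200.5.
With the ceiling, producers sell 62 units at 19, so PS = ½ · (19 - 3.5) · 62 = 480.5.
Change in producer surplus = 480.5 - 1200.5 = -720.

-720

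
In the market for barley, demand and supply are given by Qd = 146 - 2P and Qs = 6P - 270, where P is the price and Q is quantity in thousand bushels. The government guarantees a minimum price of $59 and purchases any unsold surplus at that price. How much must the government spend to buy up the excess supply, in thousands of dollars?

Setting quantity demanded equal to quantity supplied, 146 - 2P = 6P - 270, gives P* = 52 and Q* = 42.
Since 59 > 52, the floor is binding.
At P = 59: Qd = 146 - 2·59 = 28 and Qs = 6·59 - 270 = 84.
Surplus = Qs - Qd = 56.
Government expenditure = surplus × support price = 56 × 59 = 3304.

3304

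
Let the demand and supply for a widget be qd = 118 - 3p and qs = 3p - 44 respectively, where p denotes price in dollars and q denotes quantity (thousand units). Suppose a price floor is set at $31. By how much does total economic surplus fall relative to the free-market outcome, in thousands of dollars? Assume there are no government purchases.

48

Without the control the market clears where 118 - 3p = 3p - 44, i.e. p* = 27 and q* = 37.
The floor of 31 is above the equilibrium price 27, so it binds.
At p = 31: qd = 118 - 3·31 = 25 and qs = 3·31 - 44 = 49.
Quantity traded falls to 25. At q = 25 the demand price is (118 - 25)/3 = 31 and the supply price is (44 + 25)/3 = 23.
Deadweight loss = ½ · (31 - 23) · (37 - 25) = ½ · 8 · 12 = 48.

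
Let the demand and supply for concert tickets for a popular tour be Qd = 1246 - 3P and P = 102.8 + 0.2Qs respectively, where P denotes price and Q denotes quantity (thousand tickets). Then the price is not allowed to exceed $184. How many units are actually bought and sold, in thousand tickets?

406

Rearranging supply gives Qs = 5P - 514. Setting quantity demanded equal to quantity supplied, 1246 - 3P = 5P - 514, gives P* = 220 and Q* = 586.
Because the ceiling (184) lies below the market-clearing price, it is binding.
At P = 184: Qd = 1246 - 3·184 = 694 and Qs = 5·184 - 514 = 406.
The quantity actually transacted is the short side, supply: 406.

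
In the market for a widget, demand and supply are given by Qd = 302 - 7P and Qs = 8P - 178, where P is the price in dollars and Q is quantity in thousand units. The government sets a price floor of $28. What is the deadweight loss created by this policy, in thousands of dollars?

0

Equilibrium: 302 - 7P = 8P - 178, so 480 = 15P and P* = 32, Q* = 78.
Since 28 is below P* = 32, the floor does not bind and the free-market outcome prevails.
Since the control does not bind, no trades are prevented and deadweight loss is zero.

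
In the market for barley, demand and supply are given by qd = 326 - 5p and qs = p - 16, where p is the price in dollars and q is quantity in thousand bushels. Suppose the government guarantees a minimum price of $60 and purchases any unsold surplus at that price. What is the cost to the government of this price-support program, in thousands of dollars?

In a free market, 326 - 5p = p - 16 gives the equilibrium p* = 57, q* = 41.
The floor of 60 is above the equilibrium price 57, so it binds.
At p = 60: qd = 326 - 5·60 = 26 and qs = 60 - 16 = 44.
Surplus = qs - qd = 18.
Government expenditure = surplus × support price = 18 × 60 = 1080.

1080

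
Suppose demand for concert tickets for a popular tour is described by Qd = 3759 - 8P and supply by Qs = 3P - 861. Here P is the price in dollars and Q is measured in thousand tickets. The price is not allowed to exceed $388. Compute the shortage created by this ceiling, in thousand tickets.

Setting quantity demanded equal to quantity supplied, 3759 - 8P = 3P - 861, gives P* = 420 and Q* = 399.
Because the ceiling (388) lies below the market-clearing price, it is binding.
At P = 388: Qd = 3759 - 8·388 = 655 and Qs = 3·388 - 861 = 303.
Shortage = Qd - Qs = 655 - 303 = 352.

352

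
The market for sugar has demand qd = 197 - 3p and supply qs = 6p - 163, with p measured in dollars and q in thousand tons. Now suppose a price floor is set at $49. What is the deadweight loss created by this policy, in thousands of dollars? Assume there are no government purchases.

182.25

Equilibrium: 197 - 3p = 6p - 163, so 360 = 9p and p* = 40, q* = 77.
Because the floor (49) lies above the market-clearing price, it is binding.
At p = 49: qd = 197 - 3·49 = 50 and qs = 6·49 - 163 = 131.
Quantity traded falls to 50. At q = 50 the demand price is (197 - 50)/3 = 49 and the supply price is (163 + 50)/6 = 35.5.
Deadweight loss = ½ · (49 - 35.5) · (77 - 50) = ½ · 13.5 · 27 = 182.25.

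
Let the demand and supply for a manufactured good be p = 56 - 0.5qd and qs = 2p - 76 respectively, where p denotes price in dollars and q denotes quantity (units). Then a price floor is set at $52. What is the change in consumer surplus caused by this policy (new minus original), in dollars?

-65

Rearranging demand gives qd = 112 - 2p. In a free market, 112 - 2p = 2p - 76 gives the equilibrium p* = 47, q* = 18.
Since 52 > 47, the floor is binding.
At p = 52: qd = 112 - 2·52 = 8 and qs = 2·52 - 76 = 28.
Consumer surplus without the control is ½ · (56 - 47) · 18 = 81.
With the floor, consumers buy 8 units at 52, so CS = ½ · (56 - 52) · 8 = 16.
Change in consumer surplus = 16 - 81 = -65.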